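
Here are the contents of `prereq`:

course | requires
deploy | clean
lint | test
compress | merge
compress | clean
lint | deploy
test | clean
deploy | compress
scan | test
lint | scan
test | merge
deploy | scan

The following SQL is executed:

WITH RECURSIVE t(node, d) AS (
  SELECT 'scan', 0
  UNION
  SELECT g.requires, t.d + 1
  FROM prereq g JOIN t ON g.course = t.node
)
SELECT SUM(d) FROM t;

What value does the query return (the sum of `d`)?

Base: (scan, d=0).
Iteration 1: edges from {scan} -> (test, d=1).
Iteration 2: edges from {test} -> (clean, d=2), (merge, d=2).
Iteration 3: no outgoing edges from {clean,merge}; recursion stops.
SUM(d) = 0 + 1 + 2 + 2 = 5.

5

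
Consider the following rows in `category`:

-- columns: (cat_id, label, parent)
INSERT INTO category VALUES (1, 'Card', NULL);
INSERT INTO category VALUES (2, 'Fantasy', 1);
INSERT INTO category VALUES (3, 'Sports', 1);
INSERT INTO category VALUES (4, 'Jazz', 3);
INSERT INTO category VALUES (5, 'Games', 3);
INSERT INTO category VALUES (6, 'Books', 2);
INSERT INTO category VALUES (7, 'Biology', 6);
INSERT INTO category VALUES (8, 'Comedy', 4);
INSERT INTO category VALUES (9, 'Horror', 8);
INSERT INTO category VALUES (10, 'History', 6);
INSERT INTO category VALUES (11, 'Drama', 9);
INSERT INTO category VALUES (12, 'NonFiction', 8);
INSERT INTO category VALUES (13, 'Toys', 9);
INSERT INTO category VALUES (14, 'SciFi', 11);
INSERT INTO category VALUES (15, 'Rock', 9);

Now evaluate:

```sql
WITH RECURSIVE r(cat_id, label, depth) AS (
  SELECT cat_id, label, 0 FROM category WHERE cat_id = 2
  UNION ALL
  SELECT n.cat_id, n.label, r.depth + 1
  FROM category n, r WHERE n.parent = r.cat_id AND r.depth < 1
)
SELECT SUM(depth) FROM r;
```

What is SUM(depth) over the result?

Base: cat_id=2 (Fantasy) at depth 0.
Iteration 1: rows with parent in {2} -> Books (id 6, depth 1).
Iteration 2: depth < 1 fails for all current rows; recursion stops.
SUM(depth) = 0 + 1 = 1.

1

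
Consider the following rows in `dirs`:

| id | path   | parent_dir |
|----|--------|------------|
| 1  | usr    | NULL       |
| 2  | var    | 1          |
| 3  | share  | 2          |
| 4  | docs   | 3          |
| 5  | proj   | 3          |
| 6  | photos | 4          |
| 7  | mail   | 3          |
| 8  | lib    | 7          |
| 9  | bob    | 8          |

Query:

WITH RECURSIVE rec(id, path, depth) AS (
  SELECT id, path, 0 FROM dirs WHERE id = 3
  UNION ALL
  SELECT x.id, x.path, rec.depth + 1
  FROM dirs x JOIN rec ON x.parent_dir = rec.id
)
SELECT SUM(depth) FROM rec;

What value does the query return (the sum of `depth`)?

10

Base: id=3 (share) at depth 0.
Iteration 1: rows with parent_dir in {3} -> docs (id 4, depth 1), proj (id 5, depth 1), mail (id 7, depth 1).
Iteration 2: rows with parent_dir in {4,5,7} -> photos (id 6, depth 2), lib (id 8, depth 2).
Iteration 3: rows with parent_dir in {6,8} -> bob (id 9, depth 3).
Iteration 4: no rows with parent_dir in {9}; recursion stops.
SUM(depth) = 0 + 1 + 1 + 1 + 2 + 2 + 3 = 10.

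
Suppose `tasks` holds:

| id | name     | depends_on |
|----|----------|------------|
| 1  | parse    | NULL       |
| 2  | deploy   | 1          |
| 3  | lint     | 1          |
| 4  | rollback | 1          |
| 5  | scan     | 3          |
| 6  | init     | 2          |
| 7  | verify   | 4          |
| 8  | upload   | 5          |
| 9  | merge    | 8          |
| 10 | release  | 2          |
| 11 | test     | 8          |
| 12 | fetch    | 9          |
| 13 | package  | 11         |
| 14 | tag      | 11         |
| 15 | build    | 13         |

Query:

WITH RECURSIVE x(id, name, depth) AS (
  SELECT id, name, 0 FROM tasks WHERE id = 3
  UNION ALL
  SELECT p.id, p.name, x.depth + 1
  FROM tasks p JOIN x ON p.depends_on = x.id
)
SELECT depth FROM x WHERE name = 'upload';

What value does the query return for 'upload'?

Base: id=3 (lint) at depth 0.
Iteration 1: rows with depends_on in {3} -> scan (id 5, depth 1).
Iteration 2: rows with depends_on in {5} -> upload (id 8, depth 2).
Iteration 3: rows with depends_on in {8} -> merge (id 9, depth 3), test (id 11, depth 3).
Iteration 4: rows with depends_on in {9,11} -> fetch (id 12, depth 4), package (id 13, depth 4), tag (id 14, depth 4).
Iteration 5: rows with depends_on in {12,13,14} -> build (id 15, depth 5).
Iteration 6: no rows with depends_on in {15}; recursion stops.

2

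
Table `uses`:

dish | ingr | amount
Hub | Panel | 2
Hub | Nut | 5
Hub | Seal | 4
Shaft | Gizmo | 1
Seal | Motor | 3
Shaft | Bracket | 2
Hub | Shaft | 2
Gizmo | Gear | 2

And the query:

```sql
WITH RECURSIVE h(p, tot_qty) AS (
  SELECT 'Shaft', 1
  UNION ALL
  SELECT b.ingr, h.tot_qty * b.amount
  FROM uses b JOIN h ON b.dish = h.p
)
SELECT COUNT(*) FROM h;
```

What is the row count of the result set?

Base: (Shaft, tot_qty=1).
Iteration 1: components of {Shaft} -> Bracket = 1*2 = 2, Gizmo = 1*1 = 1.
Iteration 2: components of {Bracket,Gizmo} -> Gear = 1*2 = 2.
Iteration 3: no further components; recursion stops.
Total rows emitted: 4.

4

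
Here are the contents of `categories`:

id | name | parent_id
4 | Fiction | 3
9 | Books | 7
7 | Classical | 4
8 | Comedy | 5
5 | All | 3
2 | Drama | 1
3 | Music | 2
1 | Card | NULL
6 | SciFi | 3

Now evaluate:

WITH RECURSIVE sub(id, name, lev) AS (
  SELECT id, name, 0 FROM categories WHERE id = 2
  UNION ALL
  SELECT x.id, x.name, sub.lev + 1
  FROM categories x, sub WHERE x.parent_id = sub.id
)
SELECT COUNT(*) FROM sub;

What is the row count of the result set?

Base: id=2 (Drama) at lev 0.
Iteration 1: rows with parent_id in {2} -> Music (id 3, lev 1).
Iteration 2: rows with parent_id in {3} -> Fiction (id 4, lev 2), All (id 5, lev 2), SciFi (id 6, lev 2).
Iteration 3: rows with parent_id in {4,5,6} -> Classical (id 7, lev 3), Comedy (id 8, lev 3).
Iteration 4: rows with parent_id in {7,8} -> Books (id 9, lev 4).
Iteration 5: no rows with parent_id in {9}; recursion stops.
Total rows emitted: 8.

8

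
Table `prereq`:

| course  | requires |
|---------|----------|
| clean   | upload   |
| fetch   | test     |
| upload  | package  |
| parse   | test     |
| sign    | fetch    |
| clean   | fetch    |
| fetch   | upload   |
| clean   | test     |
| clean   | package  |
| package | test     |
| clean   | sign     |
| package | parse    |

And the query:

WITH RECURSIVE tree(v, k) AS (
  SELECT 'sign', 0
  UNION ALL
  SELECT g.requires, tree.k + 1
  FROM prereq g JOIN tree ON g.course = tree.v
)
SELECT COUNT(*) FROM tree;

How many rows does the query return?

Base: (sign, k=0).
Iteration 1: edges from {sign} -> (fetch, k=1).
Iteration 2: edges from {fetch} -> (test, k=2), (upload, k=2).
Iteration 3: edges from {test,upload} -> (package, k=3).
Iteration 4: edges from {package} -> (parse, k=4), (test, k=4).
Iteration 5: edges from {parse,test} -> (test, k=5).
Iteration 6: no outgoing edges from {test}; recursion stops.
Total rows emitted: 8.

8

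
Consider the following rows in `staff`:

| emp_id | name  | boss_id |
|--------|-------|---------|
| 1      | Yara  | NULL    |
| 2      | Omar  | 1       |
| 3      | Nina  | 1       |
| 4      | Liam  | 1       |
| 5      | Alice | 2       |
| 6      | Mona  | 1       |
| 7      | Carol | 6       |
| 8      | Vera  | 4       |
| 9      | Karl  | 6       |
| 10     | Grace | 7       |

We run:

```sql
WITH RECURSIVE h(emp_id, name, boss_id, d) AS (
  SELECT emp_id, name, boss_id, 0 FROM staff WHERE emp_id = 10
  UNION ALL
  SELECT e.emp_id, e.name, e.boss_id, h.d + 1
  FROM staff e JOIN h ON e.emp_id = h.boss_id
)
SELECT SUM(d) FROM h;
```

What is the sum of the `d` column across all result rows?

6

Base: emp_id=10 (Grace), boss_id=7, d 0.
Iteration 1: join on emp_id=7 -> Carol (id 7, boss_id=6, d 1).
Iteration 2: join on emp_id=6 -> Mona (id 6, boss_id=1, d 2).
Iteration 3: join on emp_id=1 -> Yara (id 1, boss_id=NULL, d 3).
Iteration 4: boss_id is NULL; no match; recursion stops.
SUM(d) = 0 + 1 + 2 + 3 = 6.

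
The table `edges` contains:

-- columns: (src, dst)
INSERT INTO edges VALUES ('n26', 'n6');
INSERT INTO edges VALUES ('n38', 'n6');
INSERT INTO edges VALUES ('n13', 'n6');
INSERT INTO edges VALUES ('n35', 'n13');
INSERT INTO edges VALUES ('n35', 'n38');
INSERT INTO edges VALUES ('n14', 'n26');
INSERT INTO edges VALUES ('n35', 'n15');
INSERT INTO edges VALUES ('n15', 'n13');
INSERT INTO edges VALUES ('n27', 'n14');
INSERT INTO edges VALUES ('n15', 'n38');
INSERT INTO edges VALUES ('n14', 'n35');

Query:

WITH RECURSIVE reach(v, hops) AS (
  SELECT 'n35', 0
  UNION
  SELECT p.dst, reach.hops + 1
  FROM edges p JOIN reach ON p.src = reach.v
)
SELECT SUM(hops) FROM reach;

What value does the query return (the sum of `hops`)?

Base: (n35, hops=0).
Iteration 1: edges from {n35} -> (n13, hops=1), (n15, hops=1), (n38, hops=1).
Iteration 2: edges from {n13,n15,n38} -> (n13, hops=2), (n38, hops=2), (n6, hops=2). [UNION drops 1 duplicate row(s)]
Iteration 3: edges from {n13,n38,n6} -> (n6, hops=3). [UNION drops 1 duplicate row(s)]
Iteration 4: no outgoing edges from {n6}; recursion stops.
SUM(hops) = 0 + 1 + 1 + 1 + 2 + 2 + 2 + 3 = 12.

12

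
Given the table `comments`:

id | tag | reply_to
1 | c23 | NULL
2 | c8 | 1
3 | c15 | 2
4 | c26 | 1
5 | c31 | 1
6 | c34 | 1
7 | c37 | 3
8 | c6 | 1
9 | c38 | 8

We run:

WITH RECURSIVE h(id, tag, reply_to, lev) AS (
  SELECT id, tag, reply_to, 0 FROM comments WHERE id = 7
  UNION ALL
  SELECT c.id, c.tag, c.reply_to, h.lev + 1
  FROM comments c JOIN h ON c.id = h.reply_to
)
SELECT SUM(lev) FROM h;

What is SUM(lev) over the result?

Base: id=7 (c37), reply_to=3, lev 0.
Iteration 1: join on id=3 -> c15 (id 3, reply_to=2, lev 1).
Iteration 2: join on id=2 -> c8 (id 2, reply_to=1, lev 2).
Iteration 3: join on id=1 -> c23 (id 1, reply_to=NULL, lev 3).
Iteration 4: reply_to is NULL; no match; recursion stops.
SUM(lev) = 0 + 1 + 2 + 3 = 6.

6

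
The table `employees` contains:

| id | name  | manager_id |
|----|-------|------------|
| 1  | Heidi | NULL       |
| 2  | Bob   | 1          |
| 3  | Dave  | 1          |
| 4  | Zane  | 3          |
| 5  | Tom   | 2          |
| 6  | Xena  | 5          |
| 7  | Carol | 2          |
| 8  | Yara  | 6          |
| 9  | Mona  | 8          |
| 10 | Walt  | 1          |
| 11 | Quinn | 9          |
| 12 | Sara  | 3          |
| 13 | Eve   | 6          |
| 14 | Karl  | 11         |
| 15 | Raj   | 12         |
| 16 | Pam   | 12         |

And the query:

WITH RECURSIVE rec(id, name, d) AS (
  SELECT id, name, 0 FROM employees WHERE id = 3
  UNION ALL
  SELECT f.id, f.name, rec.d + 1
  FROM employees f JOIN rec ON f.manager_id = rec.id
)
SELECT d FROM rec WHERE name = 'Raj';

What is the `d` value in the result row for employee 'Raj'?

2

Base: id=3 (Dave) at d 0.
Iteration 1: rows with manager_id in {3} -> Zane (id 4, d 1), Sara (id 12, d 1).
Iteration 2: rows with manager_id in {4,12} -> Raj (id 15, d 2), Pam (id 16, d 2).
Iteration 3: no rows with manager_id in {15,16}; recursion stops.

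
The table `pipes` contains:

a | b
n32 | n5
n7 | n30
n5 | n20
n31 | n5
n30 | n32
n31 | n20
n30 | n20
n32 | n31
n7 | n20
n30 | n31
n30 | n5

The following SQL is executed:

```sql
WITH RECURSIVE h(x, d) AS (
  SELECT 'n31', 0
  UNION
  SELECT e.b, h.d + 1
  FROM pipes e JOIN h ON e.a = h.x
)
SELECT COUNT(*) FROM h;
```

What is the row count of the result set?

4

Base: (n31, d=0).
Iteration 1: edges from {n31} -> (n20, d=1), (n5, d=1).
Iteration 2: edges from {n20,n5} -> (n20, d=2).
Iteration 3: no outgoing edges from {n20}; recursion stops.
Total rows emitted: 4.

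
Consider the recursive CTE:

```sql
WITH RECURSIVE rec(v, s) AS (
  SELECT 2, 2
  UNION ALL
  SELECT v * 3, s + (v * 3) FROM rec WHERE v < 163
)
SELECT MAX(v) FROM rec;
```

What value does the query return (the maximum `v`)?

Base: v=2, s=2.
Iteration 1: 2 < 163 holds -> v = 2 * 3 = 6, s = 2 + 6 = 8.
Iteration 2: 6 < 163 holds -> v = 6 * 3 = 18, s = 8 + 18 = 26.
Iteration 3: 18 < 163 holds -> v = 18 * 3 = 54, s = 26 + 54 = 80.
Iteration 4: 54 < 163 holds -> v = 54 * 3 = 162, s = 80 + 162 = 242.
Iteration 5: 162 < 163 holds -> v = 162 * 3 = 486, s = 242 + 486 = 728.
Iteration 6: 486 < 163 fails; recursion stops.
v values: 2, 6, 18, 54, 162, 486; the maximum is 486.

486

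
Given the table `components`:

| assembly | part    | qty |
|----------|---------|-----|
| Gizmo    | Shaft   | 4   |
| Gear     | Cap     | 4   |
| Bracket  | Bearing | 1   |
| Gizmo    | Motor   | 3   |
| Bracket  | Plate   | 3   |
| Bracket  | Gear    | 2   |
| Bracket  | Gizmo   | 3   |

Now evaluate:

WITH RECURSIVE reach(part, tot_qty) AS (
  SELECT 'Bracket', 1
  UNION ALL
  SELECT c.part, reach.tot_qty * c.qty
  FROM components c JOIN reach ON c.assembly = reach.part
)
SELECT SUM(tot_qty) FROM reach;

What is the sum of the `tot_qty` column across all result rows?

Base: (Bracket, tot_qty=1).
Iteration 1: components of {Bracket} -> Bearing = 1*1 = 1, Gear = 1*2 = 2, Gizmo = 1*3 = 3, Plate = 1*3 = 3.
Iteration 2: components of {Bearing,Gear,Gizmo,Plate} -> Cap = 2*4 = 8, Motor = 3*3 = 9, Shaft = 3*4 = 12.
Iteration 3: no further components; recursion stops.
SUM(tot_qty) = 1 + 2 + 3 + 3 + 1 + 8 + 9 + 12 = 39.

39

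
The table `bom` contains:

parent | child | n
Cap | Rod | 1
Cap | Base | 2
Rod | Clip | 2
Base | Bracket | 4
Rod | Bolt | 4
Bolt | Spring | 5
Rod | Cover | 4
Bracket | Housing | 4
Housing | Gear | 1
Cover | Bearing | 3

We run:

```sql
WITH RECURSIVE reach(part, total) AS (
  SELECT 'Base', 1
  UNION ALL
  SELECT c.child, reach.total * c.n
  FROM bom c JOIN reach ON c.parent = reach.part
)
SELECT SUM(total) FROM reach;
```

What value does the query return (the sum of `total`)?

Base: (Base, total=1).
Iteration 1: components of {Base} -> Bracket = 1*4 = 4.
Iteration 2: components of {Bracket} -> Housing = 4*4 = 16.
Iteration 3: components of {Housing} -> Gear = 16*1 = 16.
Iteration 4: no further components; recursion stops.
SUM(total) = 1 + 4 + 16 + 16 = 37.

37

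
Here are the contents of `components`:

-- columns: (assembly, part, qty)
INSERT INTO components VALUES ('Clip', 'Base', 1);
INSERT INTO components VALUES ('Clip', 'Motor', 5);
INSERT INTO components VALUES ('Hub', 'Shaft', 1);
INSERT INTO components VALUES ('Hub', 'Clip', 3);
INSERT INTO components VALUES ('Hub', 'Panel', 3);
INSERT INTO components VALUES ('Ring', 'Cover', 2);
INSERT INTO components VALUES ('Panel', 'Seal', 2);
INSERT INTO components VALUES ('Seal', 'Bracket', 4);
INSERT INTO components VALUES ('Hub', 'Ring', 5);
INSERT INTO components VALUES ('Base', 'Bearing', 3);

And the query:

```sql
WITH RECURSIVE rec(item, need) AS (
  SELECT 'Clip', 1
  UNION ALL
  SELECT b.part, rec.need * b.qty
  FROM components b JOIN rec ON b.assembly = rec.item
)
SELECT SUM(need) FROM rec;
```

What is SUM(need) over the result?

10

Base: (Clip, need=1).
Iteration 1: components of {Clip} -> Base = 1*1 = 1, Motor = 1*5 = 5.
Iteration 2: components of {Base,Motor} -> Bearing = 1*3 = 3.
Iteration 3: no further components; recursion stops.
SUM(need) = 1 + 5 + 1 + 3 = 10.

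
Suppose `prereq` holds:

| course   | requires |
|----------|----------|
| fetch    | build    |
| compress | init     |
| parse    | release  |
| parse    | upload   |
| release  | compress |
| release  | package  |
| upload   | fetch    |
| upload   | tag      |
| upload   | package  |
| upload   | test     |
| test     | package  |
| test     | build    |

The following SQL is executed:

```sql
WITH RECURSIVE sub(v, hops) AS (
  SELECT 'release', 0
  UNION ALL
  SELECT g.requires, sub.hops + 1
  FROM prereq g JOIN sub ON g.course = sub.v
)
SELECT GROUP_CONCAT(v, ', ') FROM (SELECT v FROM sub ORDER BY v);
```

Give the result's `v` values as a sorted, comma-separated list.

Base: (release, hops=0).
Iteration 1: edges from {release} -> (compress, hops=1), (package, hops=1).
Iteration 2: edges from {compress,package} -> (init, hops=2).
Iteration 3: no outgoing edges from {init}; recursion stops.

compress, init, package, release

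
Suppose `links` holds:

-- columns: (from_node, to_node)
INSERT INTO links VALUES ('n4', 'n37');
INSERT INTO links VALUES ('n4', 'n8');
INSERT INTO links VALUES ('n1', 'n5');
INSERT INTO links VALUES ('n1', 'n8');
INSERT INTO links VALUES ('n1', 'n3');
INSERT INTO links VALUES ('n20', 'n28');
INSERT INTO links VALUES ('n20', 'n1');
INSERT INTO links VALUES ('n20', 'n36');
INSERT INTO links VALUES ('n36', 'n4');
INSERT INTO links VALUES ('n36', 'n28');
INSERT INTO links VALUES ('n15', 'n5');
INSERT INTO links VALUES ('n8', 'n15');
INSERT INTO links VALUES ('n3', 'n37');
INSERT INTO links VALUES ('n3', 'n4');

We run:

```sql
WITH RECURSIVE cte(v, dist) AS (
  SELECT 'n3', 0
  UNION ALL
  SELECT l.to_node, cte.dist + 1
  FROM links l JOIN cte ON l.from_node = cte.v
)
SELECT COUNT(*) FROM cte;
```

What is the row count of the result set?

Base: (n3, dist=0).
Iteration 1: edges from {n3} -> (n37, dist=1), (n4, dist=1).
Iteration 2: edges from {n37,n4} -> (n37, dist=2), (n8, dist=2).
Iteration 3: edges from {n37,n8} -> (n15, dist=3).
Iteration 4: edges from {n15} -> (n5, dist=4).
Iteration 5: no outgoing edges from {n5}; recursion stops.
Total rows emitted: 7.

7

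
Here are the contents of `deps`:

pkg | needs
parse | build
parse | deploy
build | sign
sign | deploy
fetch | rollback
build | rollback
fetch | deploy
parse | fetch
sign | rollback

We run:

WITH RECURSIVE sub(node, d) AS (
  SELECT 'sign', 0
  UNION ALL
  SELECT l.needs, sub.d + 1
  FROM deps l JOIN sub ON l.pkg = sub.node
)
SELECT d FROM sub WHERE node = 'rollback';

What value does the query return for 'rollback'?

Base: (sign, d=0).
Iteration 1: edges from {sign} -> (deploy, d=1), (rollback, d=1).
Iteration 2: no outgoing edges from {deploy,rollback}; recursion stops.

1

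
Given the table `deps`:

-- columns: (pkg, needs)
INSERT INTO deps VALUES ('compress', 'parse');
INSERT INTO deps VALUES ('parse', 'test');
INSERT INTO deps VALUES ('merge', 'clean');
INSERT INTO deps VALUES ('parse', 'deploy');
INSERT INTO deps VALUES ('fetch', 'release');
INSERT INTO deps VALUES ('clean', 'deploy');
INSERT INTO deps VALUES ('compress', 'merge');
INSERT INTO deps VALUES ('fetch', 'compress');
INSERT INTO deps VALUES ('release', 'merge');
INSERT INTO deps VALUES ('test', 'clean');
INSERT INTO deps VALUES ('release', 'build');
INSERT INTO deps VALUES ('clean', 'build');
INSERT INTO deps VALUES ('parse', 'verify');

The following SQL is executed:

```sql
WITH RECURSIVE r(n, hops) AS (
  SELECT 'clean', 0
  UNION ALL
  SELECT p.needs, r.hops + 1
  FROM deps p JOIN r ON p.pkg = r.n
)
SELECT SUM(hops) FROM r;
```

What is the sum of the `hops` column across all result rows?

2

Base: (clean, hops=0).
Iteration 1: edges from {clean} -> (build, hops=1), (deploy, hops=1).
Iteration 2: no outgoing edges from {build,deploy}; recursion stops.
SUM(hops) = 0 + 1 + 1 = 2.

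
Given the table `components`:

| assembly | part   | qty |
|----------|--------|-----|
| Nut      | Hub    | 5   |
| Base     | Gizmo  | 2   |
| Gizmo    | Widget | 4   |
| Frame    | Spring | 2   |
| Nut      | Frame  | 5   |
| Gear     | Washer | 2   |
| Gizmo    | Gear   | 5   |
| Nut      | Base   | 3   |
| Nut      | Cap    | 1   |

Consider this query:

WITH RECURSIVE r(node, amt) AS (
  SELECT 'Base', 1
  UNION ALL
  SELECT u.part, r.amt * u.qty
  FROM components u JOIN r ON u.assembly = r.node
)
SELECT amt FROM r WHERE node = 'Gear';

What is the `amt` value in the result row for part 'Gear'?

10

Base: (Base, amt=1).
Iteration 1: components of {Base} -> Gizmo = 1*2 = 2.
Iteration 2: components of {Gizmo} -> Gear = 2*5 = 10, Widget = 2*4 = 8.
Iteration 3: components of {Gear,Widget} -> Washer = 10*2 = 20.
Iteration 4: no further components; recursion stops.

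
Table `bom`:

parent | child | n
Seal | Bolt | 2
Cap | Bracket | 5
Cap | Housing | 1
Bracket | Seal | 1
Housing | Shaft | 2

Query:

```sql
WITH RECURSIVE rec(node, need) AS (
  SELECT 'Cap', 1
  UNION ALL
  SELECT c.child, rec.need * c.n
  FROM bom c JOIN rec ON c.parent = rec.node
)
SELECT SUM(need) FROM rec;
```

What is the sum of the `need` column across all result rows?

Base: (Cap, need=1).
Iteration 1: components of {Cap} -> Bracket = 1*5 = 5, Housing = 1*1 = 1.
Iteration 2: components of {Bracket,Housing} -> Seal = 5*1 = 5, Shaft = 1*2 = 2.
Iteration 3: components of {Seal,Shaft} -> Bolt = 5*2 = 10.
Iteration 4: no further components; recursion stops.
SUM(need) = 1 + 5 + 1 + 5 + 2 + 10 = 24.

24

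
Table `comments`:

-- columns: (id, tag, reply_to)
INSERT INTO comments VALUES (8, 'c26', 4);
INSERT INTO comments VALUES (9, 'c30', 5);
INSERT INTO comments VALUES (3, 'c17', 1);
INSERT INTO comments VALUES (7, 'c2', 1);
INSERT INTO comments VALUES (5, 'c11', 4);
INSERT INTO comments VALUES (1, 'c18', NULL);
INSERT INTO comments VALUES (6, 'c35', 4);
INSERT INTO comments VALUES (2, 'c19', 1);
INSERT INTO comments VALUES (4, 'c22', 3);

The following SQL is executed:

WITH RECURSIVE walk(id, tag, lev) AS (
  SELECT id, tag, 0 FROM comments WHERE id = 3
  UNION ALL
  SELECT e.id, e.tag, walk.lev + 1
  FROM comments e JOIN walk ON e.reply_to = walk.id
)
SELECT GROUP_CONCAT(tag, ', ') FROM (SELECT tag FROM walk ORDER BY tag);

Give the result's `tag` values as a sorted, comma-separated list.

c11, c17, c22, c26, c30, c35

Base: id=3 (c17) at lev 0.
Iteration 1: rows with reply_to in {3} -> c22 (id 4, lev 1).
Iteration 2: rows with reply_to in {4} -> c11 (id 5, lev 2), c35 (id 6, lev 2), c26 (id 8, lev 2).
Iteration 3: rows with reply_to in {5,6,8} -> c30 (id 9, lev 3).
Iteration 4: no rows with reply_to in {9}; recursion stops.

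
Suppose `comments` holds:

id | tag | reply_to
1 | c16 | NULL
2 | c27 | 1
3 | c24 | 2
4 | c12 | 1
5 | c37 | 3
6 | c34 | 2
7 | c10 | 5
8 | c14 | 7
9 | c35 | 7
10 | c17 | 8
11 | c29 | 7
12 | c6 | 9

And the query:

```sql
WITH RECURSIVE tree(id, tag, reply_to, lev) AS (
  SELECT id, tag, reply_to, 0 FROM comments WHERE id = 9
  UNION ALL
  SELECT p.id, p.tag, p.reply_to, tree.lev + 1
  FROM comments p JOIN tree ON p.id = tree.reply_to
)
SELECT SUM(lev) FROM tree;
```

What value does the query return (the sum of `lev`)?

15

Base: id=9 (c35), reply_to=7, lev 0.
Iteration 1: join on id=7 -> c10 (id 7, reply_to=5, lev 1).
Iteration 2: join on id=5 -> c37 (id 5, reply_to=3, lev 2).
Iteration 3: join on id=3 -> c24 (id 3, reply_to=2, lev 3).
Iteration 4: join on id=2 -> c27 (id 2, reply_to=1, lev 4).
Iteration 5: join on id=1 -> c16 (id 1, reply_to=NULL, lev 5).
Iteration 6: reply_to is NULL; no match; recursion stops.
SUM(lev) = 0 + 1 + 2 + 3 + 4 + 5 = 15.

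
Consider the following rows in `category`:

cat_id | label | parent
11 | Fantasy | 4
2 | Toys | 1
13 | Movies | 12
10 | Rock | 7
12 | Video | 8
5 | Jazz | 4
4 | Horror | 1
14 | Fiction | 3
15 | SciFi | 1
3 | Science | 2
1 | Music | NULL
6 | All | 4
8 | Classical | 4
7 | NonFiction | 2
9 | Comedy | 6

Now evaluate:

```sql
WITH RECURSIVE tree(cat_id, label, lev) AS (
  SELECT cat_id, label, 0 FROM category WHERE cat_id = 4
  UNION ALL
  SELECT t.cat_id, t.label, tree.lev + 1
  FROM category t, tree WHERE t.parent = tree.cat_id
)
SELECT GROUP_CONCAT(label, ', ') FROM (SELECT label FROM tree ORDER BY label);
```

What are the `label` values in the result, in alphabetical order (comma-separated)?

All, Classical, Comedy, Fantasy, Horror, Jazz, Movies, Video

Base: cat_id=4 (Horror) at lev 0.
Iteration 1: rows with parent in {4} -> Jazz (id 5, lev 1), All (id 6, lev 1), Classical (id 8, lev 1), Fantasy (id 11, lev 1).
Iteration 2: rows with parent in {5,6,8,11} -> Comedy (id 9, lev 2), Video (id 12, lev 2).
Iteration 3: rows with parent in {9,12} -> Movies (id 13, lev 3).
Iteration 4: no rows with parent in {13}; recursion stops.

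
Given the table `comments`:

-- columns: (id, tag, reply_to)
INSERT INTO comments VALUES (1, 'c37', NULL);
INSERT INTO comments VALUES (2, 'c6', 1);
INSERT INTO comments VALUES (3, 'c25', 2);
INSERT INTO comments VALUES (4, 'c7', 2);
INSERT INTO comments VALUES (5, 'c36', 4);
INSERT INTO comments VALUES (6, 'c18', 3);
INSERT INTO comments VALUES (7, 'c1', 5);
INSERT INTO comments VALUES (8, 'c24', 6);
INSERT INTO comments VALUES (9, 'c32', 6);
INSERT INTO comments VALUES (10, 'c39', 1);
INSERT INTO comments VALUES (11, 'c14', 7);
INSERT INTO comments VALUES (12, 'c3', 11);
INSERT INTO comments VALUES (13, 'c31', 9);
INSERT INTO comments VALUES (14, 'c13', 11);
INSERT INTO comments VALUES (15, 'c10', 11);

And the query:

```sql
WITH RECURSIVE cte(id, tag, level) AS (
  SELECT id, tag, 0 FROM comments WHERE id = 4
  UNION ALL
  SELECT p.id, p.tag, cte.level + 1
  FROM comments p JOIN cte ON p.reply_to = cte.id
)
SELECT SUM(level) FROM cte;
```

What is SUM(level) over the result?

Base: id=4 (c7) at level 0.
Iteration 1: rows with reply_to in {4} -> c36 (id 5, level 1).
Iteration 2: rows with reply_to in {5} -> c1 (id 7, level 2).
Iteration 3: rows with reply_to in {7} -> c14 (id 11, level 3).
Iteration 4: rows with reply_to in {11} -> c3 (id 12, level 4), c13 (id 14, level 4), c10 (id 15, level 4).
Iteration 5: no rows with reply_to in {12,14,15}; recursion stops.
SUM(level) = 0 + 1 + 2 + 3 + 4 + 4 + 4 = 18.

18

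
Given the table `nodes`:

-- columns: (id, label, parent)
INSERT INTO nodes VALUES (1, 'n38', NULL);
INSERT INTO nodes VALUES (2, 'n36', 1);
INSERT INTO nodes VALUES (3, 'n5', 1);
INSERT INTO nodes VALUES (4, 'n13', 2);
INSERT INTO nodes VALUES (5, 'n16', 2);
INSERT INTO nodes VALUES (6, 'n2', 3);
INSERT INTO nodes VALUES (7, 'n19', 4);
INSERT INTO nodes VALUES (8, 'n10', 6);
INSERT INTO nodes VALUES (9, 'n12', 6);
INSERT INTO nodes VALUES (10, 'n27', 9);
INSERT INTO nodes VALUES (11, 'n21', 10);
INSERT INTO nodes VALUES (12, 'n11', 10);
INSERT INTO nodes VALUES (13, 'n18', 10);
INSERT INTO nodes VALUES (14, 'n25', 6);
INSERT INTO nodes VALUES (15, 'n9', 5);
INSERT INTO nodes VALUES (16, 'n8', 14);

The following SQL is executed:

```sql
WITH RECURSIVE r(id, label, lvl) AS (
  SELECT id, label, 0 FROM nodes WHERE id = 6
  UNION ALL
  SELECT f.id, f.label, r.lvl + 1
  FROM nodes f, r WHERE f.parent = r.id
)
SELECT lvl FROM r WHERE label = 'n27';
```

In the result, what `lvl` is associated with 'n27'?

2

Base: id=6 (n2) at lvl 0.
Iteration 1: rows with parent in {6} -> n10 (id 8, lvl 1), n12 (id 9, lvl 1), n25 (id 14, lvl 1).
Iteration 2: rows with parent in {8,9,14} -> n27 (id 10, lvl 2), n8 (id 16, lvl 2).
Iteration 3: rows with parent in {10,16} -> n21 (id 11, lvl 3), n11 (id 12, lvl 3), n18 (id 13, lvl 3).
Iteration 4: no rows with parent in {11,12,13}; recursion stops.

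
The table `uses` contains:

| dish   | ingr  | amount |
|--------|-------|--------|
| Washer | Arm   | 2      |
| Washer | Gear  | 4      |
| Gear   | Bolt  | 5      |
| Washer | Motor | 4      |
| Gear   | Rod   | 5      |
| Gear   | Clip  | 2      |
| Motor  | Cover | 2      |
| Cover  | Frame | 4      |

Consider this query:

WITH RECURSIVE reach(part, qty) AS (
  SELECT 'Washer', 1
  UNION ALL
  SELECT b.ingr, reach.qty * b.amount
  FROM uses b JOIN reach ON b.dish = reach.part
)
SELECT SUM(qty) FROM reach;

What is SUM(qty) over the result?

Base: (Washer, qty=1).
Iteration 1: components of {Washer} -> Arm = 1*2 = 2, Gear = 1*4 = 4, Motor = 1*4 = 4.
Iteration 2: components of {Arm,Gear,Motor} -> Bolt = 4*5 = 20, Clip = 4*2 = 8, Cover = 4*2 = 8, Rod = 4*5 = 20.
Iteration 3: components of {Bolt,Clip,Cover,Rod} -> Frame = 8*4 = 32.
Iteration 4: no further components; recursion stops.
SUM(qty) = 1 + 2 + 4 + 4 + 20 + 20 + 8 + 8 + 32 = 99.

99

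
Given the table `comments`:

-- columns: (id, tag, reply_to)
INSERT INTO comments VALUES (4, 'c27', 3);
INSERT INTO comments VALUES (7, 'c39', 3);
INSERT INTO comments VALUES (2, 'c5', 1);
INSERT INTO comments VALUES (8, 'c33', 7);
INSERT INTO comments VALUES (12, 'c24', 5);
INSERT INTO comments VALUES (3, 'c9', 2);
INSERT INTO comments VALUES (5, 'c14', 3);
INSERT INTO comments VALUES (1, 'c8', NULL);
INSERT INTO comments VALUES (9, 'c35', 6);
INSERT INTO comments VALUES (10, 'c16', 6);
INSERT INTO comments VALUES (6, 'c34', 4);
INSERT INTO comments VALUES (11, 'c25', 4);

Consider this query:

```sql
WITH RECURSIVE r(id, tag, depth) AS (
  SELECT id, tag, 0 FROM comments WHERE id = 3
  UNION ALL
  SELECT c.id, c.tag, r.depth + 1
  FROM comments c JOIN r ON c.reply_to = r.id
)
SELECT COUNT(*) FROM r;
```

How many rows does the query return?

Base: id=3 (c9) at depth 0.
Iteration 1: rows with reply_to in {3} -> c27 (id 4, depth 1), c14 (id 5, depth 1), c39 (id 7, depth 1).
Iteration 2: rows with reply_to in {4,5,7} -> c34 (id 6, depth 2), c33 (id 8, depth 2), c25 (id 11, depth 2), c24 (id 12, depth 2).
Iteration 3: rows with reply_to in {6,8,11,12} -> c35 (id 9, depth 3), c16 (id 10, depth 3).
Iteration 4: no rows with reply_to in {9,10}; recursion stops.
Total rows emitted: 10.

10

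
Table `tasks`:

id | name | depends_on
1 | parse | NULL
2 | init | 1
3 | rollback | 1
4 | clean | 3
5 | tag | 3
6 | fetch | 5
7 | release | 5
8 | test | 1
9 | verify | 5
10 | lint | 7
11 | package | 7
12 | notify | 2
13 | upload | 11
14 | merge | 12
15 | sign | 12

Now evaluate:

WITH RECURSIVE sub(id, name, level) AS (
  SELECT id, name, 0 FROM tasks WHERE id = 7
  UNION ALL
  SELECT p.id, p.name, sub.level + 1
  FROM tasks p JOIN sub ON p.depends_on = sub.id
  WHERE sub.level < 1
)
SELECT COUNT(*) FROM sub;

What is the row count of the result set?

Base: id=7 (release) at level 0.
Iteration 1: rows with depends_on in {7} -> lint (id 10, level 1), package (id 11, level 1).
Iteration 2: level < 1 fails for all current rows; recursion stops.
Total rows emitted: 3.

3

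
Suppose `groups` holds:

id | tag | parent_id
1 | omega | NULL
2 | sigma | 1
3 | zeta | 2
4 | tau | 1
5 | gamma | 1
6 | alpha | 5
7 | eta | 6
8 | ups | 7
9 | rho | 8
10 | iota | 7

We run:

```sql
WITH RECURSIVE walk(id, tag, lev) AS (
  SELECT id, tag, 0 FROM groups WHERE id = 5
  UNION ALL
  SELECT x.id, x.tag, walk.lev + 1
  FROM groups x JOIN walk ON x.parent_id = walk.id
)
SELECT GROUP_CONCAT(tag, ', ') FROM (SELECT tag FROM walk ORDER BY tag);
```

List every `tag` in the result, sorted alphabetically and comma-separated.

Base: id=5 (gamma) at lev 0.
Iteration 1: rows with parent_id in {5} -> alpha (id 6, lev 1).
Iteration 2: rows with parent_id in {6} -> eta (id 7, lev 2).
Iteration 3: rows with parent_id in {7} -> ups (id 8, lev 3), iota (id 10, lev 3).
Iteration 4: rows with parent_id in {8,10} -> rho (id 9, lev 4).
Iteration 5: no rows with parent_id in {9}; recursion stops.

alpha, eta, gamma, iota, rho, ups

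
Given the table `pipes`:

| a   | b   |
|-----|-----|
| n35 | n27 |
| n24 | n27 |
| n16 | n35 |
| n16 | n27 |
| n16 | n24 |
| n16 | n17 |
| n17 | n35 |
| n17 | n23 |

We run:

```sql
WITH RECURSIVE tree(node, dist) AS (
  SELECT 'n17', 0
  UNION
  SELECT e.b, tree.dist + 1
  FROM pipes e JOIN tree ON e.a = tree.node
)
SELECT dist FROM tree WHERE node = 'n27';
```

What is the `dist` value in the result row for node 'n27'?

Base: (n17, dist=0).
Iteration 1: edges from {n17} -> (n23, dist=1), (n35, dist=1).
Iteration 2: edges from {n23,n35} -> (n27, dist=2).
Iteration 3: no outgoing edges from {n27}; recursion stops.

2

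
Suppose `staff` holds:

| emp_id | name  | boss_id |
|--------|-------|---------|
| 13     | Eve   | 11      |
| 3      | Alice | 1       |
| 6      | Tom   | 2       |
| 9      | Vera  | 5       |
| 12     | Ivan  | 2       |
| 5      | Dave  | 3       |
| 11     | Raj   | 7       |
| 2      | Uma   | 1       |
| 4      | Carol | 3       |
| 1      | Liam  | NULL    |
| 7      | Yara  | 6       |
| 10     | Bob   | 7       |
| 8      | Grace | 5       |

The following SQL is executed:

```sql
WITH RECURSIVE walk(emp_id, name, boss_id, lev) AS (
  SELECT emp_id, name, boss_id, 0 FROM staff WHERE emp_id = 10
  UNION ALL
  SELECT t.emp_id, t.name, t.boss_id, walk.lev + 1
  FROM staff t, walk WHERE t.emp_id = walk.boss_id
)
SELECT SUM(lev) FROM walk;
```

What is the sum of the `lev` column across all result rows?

Base: emp_id=10 (Bob), boss_id=7, lev 0.
Iteration 1: join on emp_id=7 -> Yara (id 7, boss_id=6, lev 1).
Iteration 2: join on emp_id=6 -> Tom (id 6, boss_id=2, lev 2).
Iteration 3: join on emp_id=2 -> Uma (id 2, boss_id=1, lev 3).
Iteration 4: join on emp_id=1 -> Liam (id 1, boss_id=NULL, lev 4).
Iteration 5: boss_id is NULL; no match; recursion stops.
SUM(lev) = 0 + 1 + 2 + 3 + 4 = 10.

10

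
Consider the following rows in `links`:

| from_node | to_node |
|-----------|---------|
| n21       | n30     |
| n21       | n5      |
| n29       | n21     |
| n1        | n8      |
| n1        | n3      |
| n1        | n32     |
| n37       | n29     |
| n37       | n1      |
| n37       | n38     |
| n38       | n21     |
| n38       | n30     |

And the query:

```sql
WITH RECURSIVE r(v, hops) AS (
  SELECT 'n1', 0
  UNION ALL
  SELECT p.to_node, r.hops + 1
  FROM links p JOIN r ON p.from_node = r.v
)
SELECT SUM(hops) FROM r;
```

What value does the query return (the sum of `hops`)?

3

Base: (n1, hops=0).
Iteration 1: edges from {n1} -> (n3, hops=1), (n32, hops=1), (n8, hops=1).
Iteration 2: no outgoing edges from {n3,n32,n8}; recursion stops.
SUM(hops) = 0 + 1 + 1 + 1 = 3.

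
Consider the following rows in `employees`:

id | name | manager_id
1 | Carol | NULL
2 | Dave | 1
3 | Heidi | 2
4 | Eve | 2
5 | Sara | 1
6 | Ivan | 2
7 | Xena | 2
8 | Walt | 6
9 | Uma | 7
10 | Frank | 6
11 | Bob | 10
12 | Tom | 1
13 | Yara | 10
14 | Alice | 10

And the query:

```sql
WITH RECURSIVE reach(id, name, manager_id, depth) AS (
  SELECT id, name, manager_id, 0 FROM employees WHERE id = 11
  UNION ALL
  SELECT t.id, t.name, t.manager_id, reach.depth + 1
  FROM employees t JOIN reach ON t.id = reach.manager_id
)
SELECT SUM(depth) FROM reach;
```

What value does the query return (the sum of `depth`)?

Base: id=11 (Bob), manager_id=10, depth 0.
Iteration 1: join on id=10 -> Frank (id 10, manager_id=6, depth 1).
Iteration 2: join on id=6 -> Ivan (id 6, manager_id=2, depth 2).
Iteration 3: join on id=2 -> Dave (id 2, manager_id=1, depth 3).
Iteration 4: join on id=1 -> Carol (id 1, manager_id=NULL, depth 4).
Iteration 5: manager_id is NULL; no match; recursion stops.
SUM(depth) = 0 + 1 + 2 + 3 + 4 = 10.

10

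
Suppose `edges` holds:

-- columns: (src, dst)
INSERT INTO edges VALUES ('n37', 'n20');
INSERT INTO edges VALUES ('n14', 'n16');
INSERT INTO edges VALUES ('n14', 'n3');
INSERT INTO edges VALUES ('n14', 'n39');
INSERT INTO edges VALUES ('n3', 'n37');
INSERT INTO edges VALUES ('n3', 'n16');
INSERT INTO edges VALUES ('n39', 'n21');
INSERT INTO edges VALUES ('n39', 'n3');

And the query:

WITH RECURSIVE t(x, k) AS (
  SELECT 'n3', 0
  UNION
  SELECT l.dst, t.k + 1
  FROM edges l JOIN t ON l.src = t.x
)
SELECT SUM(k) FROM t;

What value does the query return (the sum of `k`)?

Base: (n3, k=0).
Iteration 1: edges from {n3} -> (n16, k=1), (n37, k=1).
Iteration 2: edges from {n16,n37} -> (n20, k=2).
Iteration 3: no outgoing edges from {n20}; recursion stops.
SUM(k) = 0 + 1 + 1 + 2 = 4.

4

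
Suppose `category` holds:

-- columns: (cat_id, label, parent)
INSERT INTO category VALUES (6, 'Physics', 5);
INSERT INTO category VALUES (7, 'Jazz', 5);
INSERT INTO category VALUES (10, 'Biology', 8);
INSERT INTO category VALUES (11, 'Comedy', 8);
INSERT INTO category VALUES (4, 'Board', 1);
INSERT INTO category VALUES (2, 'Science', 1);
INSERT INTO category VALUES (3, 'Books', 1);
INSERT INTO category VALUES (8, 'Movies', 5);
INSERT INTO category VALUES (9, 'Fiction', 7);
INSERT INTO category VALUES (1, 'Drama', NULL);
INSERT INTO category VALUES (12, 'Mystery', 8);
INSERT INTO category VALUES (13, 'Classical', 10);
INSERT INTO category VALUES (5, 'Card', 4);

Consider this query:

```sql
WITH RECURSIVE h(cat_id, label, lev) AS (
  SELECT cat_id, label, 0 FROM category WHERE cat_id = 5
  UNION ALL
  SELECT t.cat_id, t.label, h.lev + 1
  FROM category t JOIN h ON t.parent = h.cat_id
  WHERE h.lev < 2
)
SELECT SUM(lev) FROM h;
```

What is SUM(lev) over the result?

Base: cat_id=5 (Card) at lev 0.
Iteration 1: rows with parent in {5} -> Physics (id 6, lev 1), Jazz (id 7, lev 1), Movies (id 8, lev 1).
Iteration 2: rows with parent in {6,7,8} -> Fiction (id 9, lev 2), Biology (id 10, lev 2), Comedy (id 11, lev 2), Mystery (id 12, lev 2).
Iteration 3: lev < 2 fails for all current rows; recursion stops.
SUM(lev) = 0 + 1 + 1 + 1 + 2 + 2 + 2 + 2 = 11.

11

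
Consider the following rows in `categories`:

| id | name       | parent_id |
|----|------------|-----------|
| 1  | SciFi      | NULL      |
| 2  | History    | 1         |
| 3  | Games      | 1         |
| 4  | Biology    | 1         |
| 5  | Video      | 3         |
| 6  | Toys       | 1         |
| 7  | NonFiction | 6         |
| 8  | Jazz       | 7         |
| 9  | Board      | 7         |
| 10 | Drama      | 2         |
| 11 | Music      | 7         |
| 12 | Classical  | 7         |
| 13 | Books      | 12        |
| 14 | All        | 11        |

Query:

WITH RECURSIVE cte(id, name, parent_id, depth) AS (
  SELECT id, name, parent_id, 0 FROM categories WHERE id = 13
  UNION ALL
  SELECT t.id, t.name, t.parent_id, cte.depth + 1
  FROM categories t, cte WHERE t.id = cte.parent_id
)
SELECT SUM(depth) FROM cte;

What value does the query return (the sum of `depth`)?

Base: id=13 (Books), parent_id=12, depth 0.
Iteration 1: join on id=12 -> Classical (id 12, parent_id=7, depth 1).
Iteration 2: join on id=7 -> NonFiction (id 7, parent_id=6, depth 2).
Iteration 3: join on id=6 -> Toys (id 6, parent_id=1, depth 3).
Iteration 4: join on id=1 -> SciFi (id 1, parent_id=NULL, depth 4).
Iteration 5: parent_id is NULL; no match; recursion stops.
SUM(depth) = 0 + 1 + 2 + 3 + 4 = 10.

10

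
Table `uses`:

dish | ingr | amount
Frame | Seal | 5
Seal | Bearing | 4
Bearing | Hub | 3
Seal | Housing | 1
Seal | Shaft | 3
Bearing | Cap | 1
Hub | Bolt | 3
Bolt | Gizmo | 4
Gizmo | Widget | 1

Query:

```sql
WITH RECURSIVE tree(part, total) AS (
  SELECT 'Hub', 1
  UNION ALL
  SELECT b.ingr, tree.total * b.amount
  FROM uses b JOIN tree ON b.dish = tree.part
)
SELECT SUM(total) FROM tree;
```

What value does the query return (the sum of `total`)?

Base: (Hub, total=1).
Iteration 1: components of {Hub} -> Bolt = 1*3 = 3.
Iteration 2: components of {Bolt} -> Gizmo = 3*4 = 12.
Iteration 3: components of {Gizmo} -> Widget = 12*1 = 12.
Iteration 4: no further components; recursion stops.
SUM(total) = 1 + 3 + 12 + 12 = 28.

28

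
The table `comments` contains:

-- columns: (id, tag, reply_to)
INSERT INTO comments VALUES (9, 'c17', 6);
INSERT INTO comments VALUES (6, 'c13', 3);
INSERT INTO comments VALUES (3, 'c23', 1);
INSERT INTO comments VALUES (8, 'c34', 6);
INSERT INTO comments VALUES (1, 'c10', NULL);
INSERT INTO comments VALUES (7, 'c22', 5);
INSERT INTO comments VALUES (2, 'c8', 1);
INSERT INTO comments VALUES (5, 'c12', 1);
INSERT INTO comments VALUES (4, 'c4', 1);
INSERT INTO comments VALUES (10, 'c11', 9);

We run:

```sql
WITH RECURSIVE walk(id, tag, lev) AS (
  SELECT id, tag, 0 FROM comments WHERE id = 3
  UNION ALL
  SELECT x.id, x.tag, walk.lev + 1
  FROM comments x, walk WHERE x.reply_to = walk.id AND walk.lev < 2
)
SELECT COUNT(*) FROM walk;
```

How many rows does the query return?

Base: id=3 (c23) at lev 0.
Iteration 1: rows with reply_to in {3} -> c13 (id 6, lev 1).
Iteration 2: rows with reply_to in {6} -> c34 (id 8, lev 2), c17 (id 9, lev 2).
Iteration 3: lev < 2 fails for all current rows; recursion stops.
Total rows emitted: 4.

4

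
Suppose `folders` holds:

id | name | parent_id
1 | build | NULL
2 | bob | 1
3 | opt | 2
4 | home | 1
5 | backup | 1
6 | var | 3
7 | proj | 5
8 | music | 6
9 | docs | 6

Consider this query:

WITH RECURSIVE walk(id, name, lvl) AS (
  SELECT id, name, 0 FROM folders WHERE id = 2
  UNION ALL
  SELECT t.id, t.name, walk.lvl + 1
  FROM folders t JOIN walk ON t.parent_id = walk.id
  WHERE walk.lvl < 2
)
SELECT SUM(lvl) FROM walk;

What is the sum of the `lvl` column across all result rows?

3

Base: id=2 (bob) at lvl 0.
Iteration 1: rows with parent_id in {2} -> opt (id 3, lvl 1).
Iteration 2: rows with parent_id in {3} -> var (id 6, lvl 2).
Iteration 3: lvl < 2 fails for all current rows; recursion stops.
SUM(lvl) = 0 + 1 + 2 = 3.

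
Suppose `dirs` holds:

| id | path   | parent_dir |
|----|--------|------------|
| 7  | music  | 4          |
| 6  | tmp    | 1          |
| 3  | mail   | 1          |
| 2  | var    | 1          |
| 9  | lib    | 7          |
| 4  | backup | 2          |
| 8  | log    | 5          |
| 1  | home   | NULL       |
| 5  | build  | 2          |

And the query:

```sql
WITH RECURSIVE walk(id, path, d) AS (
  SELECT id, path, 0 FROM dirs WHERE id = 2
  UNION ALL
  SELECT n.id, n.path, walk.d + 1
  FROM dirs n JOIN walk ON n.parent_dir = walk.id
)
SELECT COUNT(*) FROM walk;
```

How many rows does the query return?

6

Base: id=2 (var) at d 0.
Iteration 1: rows with parent_dir in {2} -> backup (id 4, d 1), build (id 5, d 1).
Iteration 2: rows with parent_dir in {4,5} -> music (id 7, d 2), log (id 8, d 2).
Iteration 3: rows with parent_dir in {7,8} -> lib (id 9, d 3).
Iteration 4: no rows with parent_dir in {9}; recursion stops.
Total rows emitted: 6.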